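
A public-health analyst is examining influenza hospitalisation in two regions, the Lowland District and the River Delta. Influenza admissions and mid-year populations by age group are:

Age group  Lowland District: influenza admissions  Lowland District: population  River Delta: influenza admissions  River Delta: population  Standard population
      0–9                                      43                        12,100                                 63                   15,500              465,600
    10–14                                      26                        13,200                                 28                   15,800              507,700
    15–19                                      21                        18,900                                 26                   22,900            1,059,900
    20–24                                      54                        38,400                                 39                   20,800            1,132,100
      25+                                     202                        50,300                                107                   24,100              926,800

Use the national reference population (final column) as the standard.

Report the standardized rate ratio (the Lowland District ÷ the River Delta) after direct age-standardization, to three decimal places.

Age-specific rates per 100,000 for the Lowland District: 355.37, 196.97, 111.11, 140.62, 401.59.
For the River Delta: 406.45, 177.22, 113.54, 187.50, 443.98.
Standard total = 4,092,100; weights = 0.1138, 0.1241, 0.2590, 0.2767, 0.2265.
The Lowland District: 0.1138×355.37 + 0.1241×196.97 + 0.2590×111.11 + 0.2767×140.62 + 0.2265×401.59 = 223.5099 per 100,000.
The River Delta: 0.1138×406.45 + 0.1241×177.22 + 0.2590×113.54 + 0.2767×187.50 + 0.2265×443.98 = 250.0688 per 100,000.
Ratio = 223.5099 ÷ 250.0688 = 0.89379.

0.894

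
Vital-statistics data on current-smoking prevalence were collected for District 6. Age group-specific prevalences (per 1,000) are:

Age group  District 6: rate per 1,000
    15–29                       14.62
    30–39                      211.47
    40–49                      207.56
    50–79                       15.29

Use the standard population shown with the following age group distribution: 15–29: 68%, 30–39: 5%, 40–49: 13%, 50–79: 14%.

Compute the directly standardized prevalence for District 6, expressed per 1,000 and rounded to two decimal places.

49.64

Standard weights: 0.68, 0.05, 0.13, 0.14.
Standardized rate: 0.6800×14.62 + 0.0500×211.47 + 0.1300×207.56 + 0.1400×15.29 = 49.6385 per 1,000.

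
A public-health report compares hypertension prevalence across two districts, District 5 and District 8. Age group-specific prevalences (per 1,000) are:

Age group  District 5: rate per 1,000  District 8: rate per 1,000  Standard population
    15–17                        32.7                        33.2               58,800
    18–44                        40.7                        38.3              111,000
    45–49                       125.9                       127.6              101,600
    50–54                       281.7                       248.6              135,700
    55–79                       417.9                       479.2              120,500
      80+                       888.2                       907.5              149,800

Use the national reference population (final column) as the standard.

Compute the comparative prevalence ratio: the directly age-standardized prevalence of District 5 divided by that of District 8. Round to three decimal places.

Standard total = 677,400; weights = 0.0868, 0.1639, 0.1500, 0.2003, 0.1779, 0.2211.
District 5: 0.0868×32.7 + 0.1639×40.7 + 0.1500×125.9 + 0.2003×281.7 + 0.1779×417.9 + 0.2211×888.2 = 355.5771 per 1,000.
District 8: 0.0868×33.2 + 0.1639×38.3 + 0.1500×127.6 + 0.2003×248.6 + 0.1779×479.2 + 0.2211×907.5 = 364.0238 per 1,000.
Ratio = 355.5771 ÷ 364.0238 = 0.97680.

0.977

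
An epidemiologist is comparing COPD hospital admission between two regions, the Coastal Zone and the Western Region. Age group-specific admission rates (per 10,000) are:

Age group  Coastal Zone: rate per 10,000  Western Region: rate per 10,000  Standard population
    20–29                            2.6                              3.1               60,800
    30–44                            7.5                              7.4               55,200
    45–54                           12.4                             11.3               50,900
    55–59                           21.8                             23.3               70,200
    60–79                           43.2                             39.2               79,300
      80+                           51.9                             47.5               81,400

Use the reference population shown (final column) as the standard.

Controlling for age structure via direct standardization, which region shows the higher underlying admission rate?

Coastal Zone

Standard total = 397,800; weights = 0.1528, 0.1388, 0.1280, 0.1765, 0.1993, 0.2046.
The Coastal Zone: 0.1528×2.6 + 0.1388×7.5 + 0.1280×12.4 + 0.1765×21.8 + 0.1993×43.2 + 0.2046×51.9 = 26.1036 per 10,000.
The Western Region: 0.1528×3.1 + 0.1388×7.4 + 0.1280×11.3 + 0.1765×23.3 + 0.1993×39.2 + 0.2046×47.5 = 24.5924 per 10,000.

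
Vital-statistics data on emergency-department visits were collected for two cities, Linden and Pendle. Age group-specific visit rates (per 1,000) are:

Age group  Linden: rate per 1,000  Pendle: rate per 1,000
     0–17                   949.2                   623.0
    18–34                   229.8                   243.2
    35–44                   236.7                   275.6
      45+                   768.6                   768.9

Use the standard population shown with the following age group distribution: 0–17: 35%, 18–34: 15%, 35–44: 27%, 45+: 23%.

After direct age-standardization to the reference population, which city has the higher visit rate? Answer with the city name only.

Standard weights: 0.35, 0.15, 0.27, 0.23.
Linden: 0.3500×949.2 + 0.1500×229.8 + 0.2700×236.7 + 0.2300×768.6 = 607.3770 per 1,000.
Pendle: 0.3500×623.0 + 0.1500×243.2 + 0.2700×275.6 + 0.2300×768.9 = 505.7890 per 1,000.

Linden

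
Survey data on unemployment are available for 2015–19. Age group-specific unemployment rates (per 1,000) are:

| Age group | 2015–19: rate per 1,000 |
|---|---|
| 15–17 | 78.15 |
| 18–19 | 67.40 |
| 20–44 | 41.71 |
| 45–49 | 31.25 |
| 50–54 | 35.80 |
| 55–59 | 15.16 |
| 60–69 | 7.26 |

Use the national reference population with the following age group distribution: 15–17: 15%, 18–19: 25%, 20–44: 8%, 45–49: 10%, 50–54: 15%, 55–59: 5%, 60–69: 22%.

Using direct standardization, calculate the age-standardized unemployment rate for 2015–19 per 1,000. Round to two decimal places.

Standard weights: 0.15, 0.25, 0.08, 0.10, 0.15, 0.05, 0.22.
Standardized rate: 0.1500×78.15 + 0.2500×67.40 + 0.0800×41.71 + 0.1000×31.25 + 0.1500×35.80 + 0.0500×15.16 + 0.2200×7.26 = 42.7595 per 1,000.

42.76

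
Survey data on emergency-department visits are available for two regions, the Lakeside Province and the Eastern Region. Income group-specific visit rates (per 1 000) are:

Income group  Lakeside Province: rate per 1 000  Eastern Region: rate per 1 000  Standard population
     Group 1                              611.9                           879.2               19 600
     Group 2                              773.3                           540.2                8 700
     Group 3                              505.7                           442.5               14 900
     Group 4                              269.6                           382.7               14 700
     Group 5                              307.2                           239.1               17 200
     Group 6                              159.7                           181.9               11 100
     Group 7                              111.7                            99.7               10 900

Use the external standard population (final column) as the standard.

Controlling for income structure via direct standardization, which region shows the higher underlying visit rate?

Standard total = 97 100; weights = 0.2019, 0.0896, 0.1535, 0.1514, 0.1771, 0.1143, 0.1123.
The Lakeside Province: 0.2019×611.9 + 0.0896×773.3 + 0.1535×505.7 + 0.1514×269.6 + 0.1771×307.2 + 0.1143×159.7 + 0.1123×111.7 = 396.4268 per 1 000.
The Eastern Region: 0.2019×879.2 + 0.0896×540.2 + 0.1535×442.5 + 0.1514×382.7 + 0.1771×239.1 + 0.1143×181.9 + 0.1123×99.7 = 426.0488 per 1 000.

Eastern Region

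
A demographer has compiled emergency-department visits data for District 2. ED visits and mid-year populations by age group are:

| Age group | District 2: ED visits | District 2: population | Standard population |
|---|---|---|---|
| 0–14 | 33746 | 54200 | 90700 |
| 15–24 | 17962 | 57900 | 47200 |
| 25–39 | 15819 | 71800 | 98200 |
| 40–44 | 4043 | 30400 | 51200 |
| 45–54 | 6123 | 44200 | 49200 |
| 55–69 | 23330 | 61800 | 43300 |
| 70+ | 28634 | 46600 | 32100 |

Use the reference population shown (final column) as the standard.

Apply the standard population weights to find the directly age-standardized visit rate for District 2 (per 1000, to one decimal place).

345.8

Age-specific rates per 1000 for District 2: 622.620, 310.225, 220.320, 132.993, 138.529, 377.508, 614.464.
Standard total = 411900; weights = 0.2202, 0.1146, 0.2384, 0.1243, 0.1194, 0.1051, 0.0779.
Standardized rate: 0.2202×622.620 + 0.1146×310.225 + 0.2384×220.320 + 0.1243×132.993 + 0.1194×138.529 + 0.1051×377.508 + 0.0779×614.464 = 345.8242 per 1000.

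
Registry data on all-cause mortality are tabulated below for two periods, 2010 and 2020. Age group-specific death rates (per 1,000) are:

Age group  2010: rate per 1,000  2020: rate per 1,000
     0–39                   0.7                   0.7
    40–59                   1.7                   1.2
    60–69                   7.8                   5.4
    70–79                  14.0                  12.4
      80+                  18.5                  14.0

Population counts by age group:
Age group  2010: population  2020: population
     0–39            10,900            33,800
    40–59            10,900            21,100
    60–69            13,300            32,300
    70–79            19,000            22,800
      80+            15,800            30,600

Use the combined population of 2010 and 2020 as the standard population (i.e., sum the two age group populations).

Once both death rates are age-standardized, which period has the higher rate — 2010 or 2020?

2010

Combined standard total = 210,500; weights = 0.2124, 0.1520, 0.2166, 0.1986, 0.2204.
2010: 0.2124×0.7 + 0.1520×1.7 + 0.2166×7.8 + 0.1986×14.0 + 0.2204×18.5 = 8.9547 per 1,000.
2020: 0.2124×0.7 + 0.1520×1.2 + 0.2166×5.4 + 0.1986×12.4 + 0.2204×14.0 = 7.0492 per 1,000.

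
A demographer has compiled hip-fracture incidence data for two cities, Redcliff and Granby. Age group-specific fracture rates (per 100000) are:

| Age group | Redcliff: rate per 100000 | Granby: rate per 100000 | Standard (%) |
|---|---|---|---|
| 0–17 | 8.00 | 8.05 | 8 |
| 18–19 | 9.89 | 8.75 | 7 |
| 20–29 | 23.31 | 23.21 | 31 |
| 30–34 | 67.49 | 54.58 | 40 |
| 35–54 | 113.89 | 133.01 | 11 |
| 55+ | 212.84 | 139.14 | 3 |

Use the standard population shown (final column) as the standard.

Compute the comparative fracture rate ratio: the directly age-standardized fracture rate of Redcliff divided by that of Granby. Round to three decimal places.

1.110

Standard weights: 0.08, 0.07, 0.31, 0.40, 0.11, 0.03.
Redcliff: 0.0800×8.00 + 0.0700×9.89 + 0.3100×23.31 + 0.4000×67.49 + 0.1100×113.89 + 0.0300×212.84 = 54.4675 per 100000.
Granby: 0.0800×8.05 + 0.0700×8.75 + 0.3100×23.21 + 0.4000×54.58 + 0.1100×133.01 + 0.0300×139.14 = 49.0889 per 100000.
Ratio = 54.4675 ÷ 49.0889 = 1.10957.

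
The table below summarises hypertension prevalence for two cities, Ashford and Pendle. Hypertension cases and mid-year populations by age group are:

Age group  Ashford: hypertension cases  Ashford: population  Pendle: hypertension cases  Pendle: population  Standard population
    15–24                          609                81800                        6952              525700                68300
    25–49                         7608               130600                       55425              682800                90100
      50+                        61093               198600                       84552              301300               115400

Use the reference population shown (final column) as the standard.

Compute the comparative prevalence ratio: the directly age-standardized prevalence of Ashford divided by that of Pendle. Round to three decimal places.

1.016

Age-specific rates per 1000 for Ashford: 7.445, 58.254, 307.618.
For Pendle: 13.224, 81.173, 280.624.
Standard total = 273800; weights = 0.2495, 0.3291, 0.4215.
Ashford: 0.2495×7.445 + 0.3291×58.254 + 0.4215×307.618 = 150.6806 per 1000.
Pendle: 0.2495×13.224 + 0.3291×81.173 + 0.4215×280.624 = 148.2868 per 1000.
Ratio = 150.6806 ÷ 148.2868 = 1.01614.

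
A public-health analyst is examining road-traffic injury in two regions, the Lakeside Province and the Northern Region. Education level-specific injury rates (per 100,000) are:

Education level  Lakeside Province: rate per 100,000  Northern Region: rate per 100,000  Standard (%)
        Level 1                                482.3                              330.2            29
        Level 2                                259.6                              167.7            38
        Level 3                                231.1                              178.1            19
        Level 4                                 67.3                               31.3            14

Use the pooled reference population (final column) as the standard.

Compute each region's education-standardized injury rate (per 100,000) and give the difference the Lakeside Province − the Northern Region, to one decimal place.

Standard weights: 0.29, 0.38, 0.19, 0.14.
The Lakeside Province: 0.2900×482.3 + 0.3800×259.6 + 0.1900×231.1 + 0.1400×67.3 = 291.8460 per 100,000.
The Northern Region: 0.2900×330.2 + 0.3800×167.7 + 0.1900×178.1 + 0.1400×31.3 = 197.7050 per 100,000.
Difference = 291.8460 − 197.7050 = 94.1410.

94.1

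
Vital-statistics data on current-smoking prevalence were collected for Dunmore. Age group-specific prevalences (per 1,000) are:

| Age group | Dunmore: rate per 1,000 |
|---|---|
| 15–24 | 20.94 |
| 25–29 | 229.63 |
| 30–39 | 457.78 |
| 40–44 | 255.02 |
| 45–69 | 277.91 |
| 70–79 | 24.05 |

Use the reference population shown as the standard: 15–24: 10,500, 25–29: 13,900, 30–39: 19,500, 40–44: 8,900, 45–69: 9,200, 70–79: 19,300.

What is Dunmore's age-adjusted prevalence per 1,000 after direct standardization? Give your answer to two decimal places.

Standard total = 81,300; weights = 0.1292, 0.1710, 0.2399, 0.1095, 0.1132, 0.2374.
Standardized rate: 0.1292×20.94 + 0.1710×229.63 + 0.2399×457.78 + 0.1095×255.02 + 0.1132×277.91 + 0.2374×24.05 = 216.8395 per 1,000.

216.84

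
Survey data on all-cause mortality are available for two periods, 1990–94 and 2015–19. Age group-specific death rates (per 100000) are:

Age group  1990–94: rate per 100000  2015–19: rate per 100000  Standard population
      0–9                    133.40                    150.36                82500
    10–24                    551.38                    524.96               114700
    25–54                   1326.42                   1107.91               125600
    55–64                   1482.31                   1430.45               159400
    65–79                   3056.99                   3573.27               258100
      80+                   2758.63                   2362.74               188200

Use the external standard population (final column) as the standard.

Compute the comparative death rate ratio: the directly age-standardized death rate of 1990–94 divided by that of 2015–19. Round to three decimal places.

Standard total = 928500; weights = 0.0889, 0.1235, 0.1353, 0.1717, 0.2780, 0.2027.
1990–94: 0.0889×133.40 + 0.1235×551.38 + 0.1353×1326.42 + 0.1717×1482.31 + 0.2780×3056.99 + 0.2027×2758.63 = 1922.7901 per 100000.
2015–19: 0.0889×150.36 + 0.1235×524.96 + 0.1353×1107.91 + 0.1717×1430.45 + 0.2780×3573.27 + 0.2027×2362.74 = 1945.8411 per 100000.
Ratio = 1922.7901 ÷ 1945.8411 = 0.98815.

0.988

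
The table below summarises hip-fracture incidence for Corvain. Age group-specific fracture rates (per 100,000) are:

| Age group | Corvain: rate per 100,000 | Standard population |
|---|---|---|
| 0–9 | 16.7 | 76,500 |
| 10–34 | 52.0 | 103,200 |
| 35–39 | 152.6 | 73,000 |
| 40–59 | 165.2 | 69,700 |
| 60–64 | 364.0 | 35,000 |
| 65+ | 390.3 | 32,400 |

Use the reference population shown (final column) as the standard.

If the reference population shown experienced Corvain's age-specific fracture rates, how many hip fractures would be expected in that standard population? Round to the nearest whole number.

547

Expected hip fractures = Σ (standard pop × age-specific rate ÷ 100,000)
= 76,500×16.7/100,000 + 103,200×52.0/100,000 + 73,000×152.6/100,000 + 69,700×165.2/100,000 + 35,000×364.0/100,000 + 32,400×390.3/100,000
= 12.78 + 53.66 + 111.40 + 115.14 + 127.40 + 126.46 = 546.84.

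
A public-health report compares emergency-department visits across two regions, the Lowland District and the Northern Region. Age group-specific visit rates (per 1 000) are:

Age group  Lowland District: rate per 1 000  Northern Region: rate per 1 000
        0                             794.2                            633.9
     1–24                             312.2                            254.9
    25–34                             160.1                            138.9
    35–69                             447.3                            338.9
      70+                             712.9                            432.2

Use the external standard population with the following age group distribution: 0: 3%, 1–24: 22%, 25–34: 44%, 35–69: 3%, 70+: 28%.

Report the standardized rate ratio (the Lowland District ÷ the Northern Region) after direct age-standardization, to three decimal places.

Standard weights: 0.03, 0.22, 0.44, 0.03, 0.28.
The Lowland District: 0.0300×794.2 + 0.2200×312.2 + 0.4400×160.1 + 0.0300×447.3 + 0.2800×712.9 = 375.9850 per 1 000.
The Northern Region: 0.0300×633.9 + 0.2200×254.9 + 0.4400×138.9 + 0.0300×338.9 + 0.2800×432.2 = 267.3940 per 1 000.
Ratio = 375.9850 ÷ 267.3940 = 1.40611.

1.406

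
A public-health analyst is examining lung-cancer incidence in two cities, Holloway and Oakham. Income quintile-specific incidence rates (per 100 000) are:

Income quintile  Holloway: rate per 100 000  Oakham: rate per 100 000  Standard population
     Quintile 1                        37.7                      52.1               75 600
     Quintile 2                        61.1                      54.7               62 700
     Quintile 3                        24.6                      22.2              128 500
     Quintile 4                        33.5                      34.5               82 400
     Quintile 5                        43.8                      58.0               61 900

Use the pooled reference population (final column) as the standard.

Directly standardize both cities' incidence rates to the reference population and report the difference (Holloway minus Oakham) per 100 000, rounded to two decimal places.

-3.26

Standard total = 411 100; weights = 0.1839, 0.1525, 0.3126, 0.2004, 0.1506.
Holloway: 0.1839×37.7 + 0.1525×61.1 + 0.3126×24.6 + 0.2004×33.5 + 0.1506×43.8 = 37.2508 per 100 000.
Oakham: 0.1839×52.1 + 0.1525×54.7 + 0.3126×22.2 + 0.2004×34.5 + 0.1506×58.0 = 40.5112 per 100 000.
Difference = 37.2508 − 40.5112 = -3.2604.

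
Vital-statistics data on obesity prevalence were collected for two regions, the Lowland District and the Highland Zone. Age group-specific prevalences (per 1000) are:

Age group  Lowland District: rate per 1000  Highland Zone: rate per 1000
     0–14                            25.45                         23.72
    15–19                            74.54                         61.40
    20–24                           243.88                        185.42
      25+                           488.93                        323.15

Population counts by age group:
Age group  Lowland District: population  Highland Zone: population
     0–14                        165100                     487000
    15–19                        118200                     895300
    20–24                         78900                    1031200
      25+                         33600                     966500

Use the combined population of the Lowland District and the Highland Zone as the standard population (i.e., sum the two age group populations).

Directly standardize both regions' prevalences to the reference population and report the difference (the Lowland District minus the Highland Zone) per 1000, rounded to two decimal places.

Combined standard total = 3775800; weights = 0.1727, 0.2684, 0.2940, 0.2649.
The Lowland District: 0.1727×25.45 + 0.2684×74.54 + 0.2940×243.88 + 0.2649×488.93 = 225.6084 per 1000.
The Highland Zone: 0.1727×23.72 + 0.2684×61.40 + 0.2940×185.42 + 0.2649×323.15 = 160.6848 per 1000.
Difference = 225.6084 − 160.6848 = 64.9236.

64.92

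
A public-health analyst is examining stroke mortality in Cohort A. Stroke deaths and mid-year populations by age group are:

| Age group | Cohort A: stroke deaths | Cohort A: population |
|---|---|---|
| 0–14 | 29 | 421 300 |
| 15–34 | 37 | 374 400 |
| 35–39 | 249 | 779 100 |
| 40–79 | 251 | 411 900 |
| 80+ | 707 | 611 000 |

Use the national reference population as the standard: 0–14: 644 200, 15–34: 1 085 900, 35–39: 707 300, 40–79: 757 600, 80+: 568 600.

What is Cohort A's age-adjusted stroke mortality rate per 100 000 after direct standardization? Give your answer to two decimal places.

39.78

Age-specific rates per 100 000 for Cohort A: 6.88, 9.88, 31.96, 60.94, 115.71.
Standard total = 3 763 600; weights = 0.1712, 0.2885, 0.1879, 0.2013, 0.1511.
Standardized rate: 0.1712×6.88 + 0.2885×9.88 + 0.1879×31.96 + 0.2013×60.94 + 0.1511×115.71 = 39.7839 per 100 000.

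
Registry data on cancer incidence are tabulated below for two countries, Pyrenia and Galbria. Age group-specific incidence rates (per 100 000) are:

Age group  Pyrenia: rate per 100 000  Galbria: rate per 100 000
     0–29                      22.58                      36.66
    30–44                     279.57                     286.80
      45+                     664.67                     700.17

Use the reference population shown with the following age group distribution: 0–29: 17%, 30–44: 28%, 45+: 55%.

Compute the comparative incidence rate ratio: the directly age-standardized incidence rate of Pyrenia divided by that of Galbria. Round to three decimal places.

Standard weights: 0.17, 0.28, 0.55.
Pyrenia: 0.1700×22.58 + 0.2800×279.57 + 0.5500×664.67 = 447.6867 per 100 000.
Galbria: 0.1700×36.66 + 0.2800×286.80 + 0.5500×700.17 = 471.6297 per 100 000.
Ratio = 447.6867 ÷ 471.6297 = 0.94923.

0.949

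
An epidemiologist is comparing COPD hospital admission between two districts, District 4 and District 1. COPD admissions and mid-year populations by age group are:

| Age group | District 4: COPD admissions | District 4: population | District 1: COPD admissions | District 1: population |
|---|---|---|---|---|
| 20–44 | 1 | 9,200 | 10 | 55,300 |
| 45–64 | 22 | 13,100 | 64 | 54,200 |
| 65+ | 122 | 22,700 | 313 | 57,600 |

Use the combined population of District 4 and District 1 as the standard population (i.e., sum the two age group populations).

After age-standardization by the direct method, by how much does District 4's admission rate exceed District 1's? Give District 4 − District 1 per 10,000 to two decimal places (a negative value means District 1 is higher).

Age-specific rates per 10,000 for District 4: 1.09, 16.79, 53.74.
For District 1: 1.81, 11.81, 54.34.
Combined standard total = 212,100; weights = 0.3041, 0.3173, 0.3786.
District 4: 0.3041×1.09 + 0.3173×16.79 + 0.3786×53.74 = 26.0067 per 10,000.
District 1: 0.3041×1.81 + 0.3173×11.81 + 0.3786×54.34 = 24.8696 per 10,000.
Difference = 26.0067 − 24.8696 = 1.1371.

1.14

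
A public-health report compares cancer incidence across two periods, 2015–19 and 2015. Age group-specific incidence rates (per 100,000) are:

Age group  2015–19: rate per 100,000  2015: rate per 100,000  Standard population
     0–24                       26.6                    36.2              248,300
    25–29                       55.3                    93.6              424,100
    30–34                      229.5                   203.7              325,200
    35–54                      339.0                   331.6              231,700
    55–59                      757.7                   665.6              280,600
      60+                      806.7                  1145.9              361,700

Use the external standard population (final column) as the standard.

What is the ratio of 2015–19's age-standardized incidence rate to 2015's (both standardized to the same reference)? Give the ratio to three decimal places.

Standard total = 1,871,600; weights = 0.1327, 0.2266, 0.1738, 0.1238, 0.1499, 0.1933.
2015–19: 0.1327×26.6 + 0.2266×55.3 + 0.1738×229.5 + 0.1238×339.0 + 0.1499×757.7 + 0.1933×806.7 = 367.4029 per 100,000.
2015: 0.1327×36.2 + 0.2266×93.6 + 0.1738×203.7 + 0.1238×331.6 + 0.1499×665.6 + 0.1933×1145.9 = 423.7009 per 100,000.
Ratio = 367.4029 ÷ 423.7009 = 0.86713.

0.867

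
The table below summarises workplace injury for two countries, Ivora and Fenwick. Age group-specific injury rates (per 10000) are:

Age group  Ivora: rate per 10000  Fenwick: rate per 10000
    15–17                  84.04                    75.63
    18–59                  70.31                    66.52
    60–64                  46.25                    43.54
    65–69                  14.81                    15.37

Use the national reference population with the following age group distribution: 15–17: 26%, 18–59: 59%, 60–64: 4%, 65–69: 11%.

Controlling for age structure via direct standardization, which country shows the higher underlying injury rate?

Standard weights: 0.26, 0.59, 0.04, 0.11.
Ivora: 0.2600×84.04 + 0.5900×70.31 + 0.0400×46.25 + 0.1100×14.81 = 66.8124 per 10000.
Fenwick: 0.2600×75.63 + 0.5900×66.52 + 0.0400×43.54 + 0.1100×15.37 = 62.3429 per 10000.

Ivora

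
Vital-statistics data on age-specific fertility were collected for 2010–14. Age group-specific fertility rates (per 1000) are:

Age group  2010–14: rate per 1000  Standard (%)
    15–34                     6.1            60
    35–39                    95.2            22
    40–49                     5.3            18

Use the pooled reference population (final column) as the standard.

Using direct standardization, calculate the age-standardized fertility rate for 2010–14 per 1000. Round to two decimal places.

Standard weights: 0.60, 0.22, 0.18.
Standardized rate: 0.6000×6.1 + 0.2200×95.2 + 0.1800×5.3 = 25.5580 per 1000.

25.56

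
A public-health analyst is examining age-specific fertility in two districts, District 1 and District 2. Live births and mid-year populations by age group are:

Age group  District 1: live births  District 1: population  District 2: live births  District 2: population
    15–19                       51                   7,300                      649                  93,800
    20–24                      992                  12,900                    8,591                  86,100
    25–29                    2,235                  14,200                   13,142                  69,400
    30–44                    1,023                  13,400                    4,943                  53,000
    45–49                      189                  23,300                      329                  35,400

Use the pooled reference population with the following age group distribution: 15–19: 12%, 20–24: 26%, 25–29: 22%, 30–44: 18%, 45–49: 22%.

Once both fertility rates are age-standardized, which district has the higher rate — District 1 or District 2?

Age-specific rates per 1,000 for District 1: 6.986, 76.899, 157.394, 76.343, 8.112.
For District 2: 6.919, 99.779, 189.366, 93.264, 9.294.
Standard weights: 0.12, 0.26, 0.22, 0.18, 0.22.
District 1: 0.1200×6.986 + 0.2600×76.899 + 0.2200×157.394 + 0.1800×76.343 + 0.2200×8.112 = 70.9853 per 1,000.
District 2: 0.1200×6.919 + 0.2600×99.779 + 0.2200×189.366 + 0.1800×93.264 + 0.2200×9.294 = 87.2656 per 1,000.

District 2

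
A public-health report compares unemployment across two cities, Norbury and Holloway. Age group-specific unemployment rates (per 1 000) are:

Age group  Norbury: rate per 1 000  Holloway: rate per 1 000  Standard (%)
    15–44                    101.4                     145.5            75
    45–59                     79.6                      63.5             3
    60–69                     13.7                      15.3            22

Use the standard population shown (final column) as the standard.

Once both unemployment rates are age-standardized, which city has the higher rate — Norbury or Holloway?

Holloway

Standard weights: 0.75, 0.03, 0.22.
Norbury: 0.7500×101.4 + 0.0300×79.6 + 0.2200×13.7 = 81.4520 per 1 000.
Holloway: 0.7500×145.5 + 0.0300×63.5 + 0.2200×15.3 = 114.3960 per 1 000.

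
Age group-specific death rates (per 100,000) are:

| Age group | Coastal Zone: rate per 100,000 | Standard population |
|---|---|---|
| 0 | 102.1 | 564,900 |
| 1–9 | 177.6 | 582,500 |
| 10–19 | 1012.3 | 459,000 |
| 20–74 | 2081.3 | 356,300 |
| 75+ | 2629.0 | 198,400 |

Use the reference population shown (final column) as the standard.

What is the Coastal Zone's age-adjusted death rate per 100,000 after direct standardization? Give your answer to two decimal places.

874.06

Standard total = 2,161,100; weights = 0.2614, 0.2695, 0.2124, 0.1649, 0.0918.
Standardized rate: 0.2614×102.1 + 0.2695×177.6 + 0.2124×1012.3 + 0.1649×2081.3 + 0.0918×2629.0 = 874.0617 per 100,000.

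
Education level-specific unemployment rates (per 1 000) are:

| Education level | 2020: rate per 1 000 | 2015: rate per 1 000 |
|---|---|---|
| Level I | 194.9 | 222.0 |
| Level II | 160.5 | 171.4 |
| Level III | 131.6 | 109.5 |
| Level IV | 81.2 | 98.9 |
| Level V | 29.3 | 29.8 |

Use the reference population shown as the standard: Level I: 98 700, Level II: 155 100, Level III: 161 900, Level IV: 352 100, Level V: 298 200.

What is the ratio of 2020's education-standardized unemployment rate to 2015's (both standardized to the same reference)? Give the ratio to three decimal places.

0.935

Standard total = 1 066 000; weights = 0.0926, 0.1455, 0.1519, 0.3303, 0.2797.
2020: 0.0926×194.9 + 0.1455×160.5 + 0.1519×131.6 + 0.3303×81.2 + 0.2797×29.3 = 96.4015 per 1 000.
2015: 0.0926×222.0 + 0.1455×171.4 + 0.1519×109.5 + 0.3303×98.9 + 0.2797×29.8 = 103.1263 per 1 000.
Ratio = 96.4015 ÷ 103.1263 = 0.93479.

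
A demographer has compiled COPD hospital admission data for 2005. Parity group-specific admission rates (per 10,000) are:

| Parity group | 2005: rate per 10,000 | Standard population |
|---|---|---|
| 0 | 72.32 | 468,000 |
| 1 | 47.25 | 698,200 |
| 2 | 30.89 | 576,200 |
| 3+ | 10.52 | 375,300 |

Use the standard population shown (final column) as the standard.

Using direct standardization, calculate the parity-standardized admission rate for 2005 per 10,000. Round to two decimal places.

41.83

Standard total = 2,117,700; weights = 0.2210, 0.3297, 0.2721, 0.1772.
Standardized rate: 0.2210×72.32 + 0.3297×47.25 + 0.2721×30.89 + 0.1772×10.52 = 41.8297 per 10,000.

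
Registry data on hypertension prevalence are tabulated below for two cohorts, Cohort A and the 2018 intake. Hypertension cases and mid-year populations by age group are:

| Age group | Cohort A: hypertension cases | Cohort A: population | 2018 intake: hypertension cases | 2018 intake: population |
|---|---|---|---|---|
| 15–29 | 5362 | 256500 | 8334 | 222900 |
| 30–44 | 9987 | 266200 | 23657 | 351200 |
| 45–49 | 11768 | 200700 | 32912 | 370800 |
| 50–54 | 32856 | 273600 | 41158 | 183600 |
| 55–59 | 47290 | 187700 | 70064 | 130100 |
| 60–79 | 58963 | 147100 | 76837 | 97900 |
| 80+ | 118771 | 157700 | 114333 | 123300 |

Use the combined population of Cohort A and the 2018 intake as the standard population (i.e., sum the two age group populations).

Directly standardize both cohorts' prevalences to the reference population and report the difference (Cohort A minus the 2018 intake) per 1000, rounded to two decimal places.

-109.53

Age-specific rates per 1000 for Cohort A: 20.904, 37.517, 58.635, 120.088, 251.945, 400.836, 753.145.
For the 2018 intake: 37.389, 67.360, 88.759, 224.172, 538.540, 784.852, 927.275.
Combined standard total = 2969300; weights = 0.1615, 0.2079, 0.1925, 0.1540, 0.1070, 0.0825, 0.0946.
Cohort A: 0.1615×20.904 + 0.2079×37.517 + 0.1925×58.635 + 0.1540×120.088 + 0.1070×251.945 + 0.0825×400.836 + 0.0946×753.145 = 172.2645 per 1000.
The 2018 intake: 0.1615×37.389 + 0.2079×67.360 + 0.1925×88.759 + 0.1540×224.172 + 0.1070×538.540 + 0.0825×784.852 + 0.0946×927.275 = 281.7940 per 1000.
Difference = 172.2645 − 281.7940 = -109.5295.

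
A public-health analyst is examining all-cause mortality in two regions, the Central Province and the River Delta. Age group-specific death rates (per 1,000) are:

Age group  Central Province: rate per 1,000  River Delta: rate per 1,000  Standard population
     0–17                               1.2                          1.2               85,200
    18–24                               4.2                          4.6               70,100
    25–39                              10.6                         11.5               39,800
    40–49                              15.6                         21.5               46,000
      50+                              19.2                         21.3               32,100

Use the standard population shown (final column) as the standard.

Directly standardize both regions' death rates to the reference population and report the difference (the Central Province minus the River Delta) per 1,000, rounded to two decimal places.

-1.47

Standard total = 273,200; weights = 0.3119, 0.2566, 0.1457, 0.1684, 0.1175.
The Central Province: 0.3119×1.2 + 0.2566×4.2 + 0.1457×10.6 + 0.1684×15.6 + 0.1175×19.2 = 7.8787 per 1,000.
The River Delta: 0.3119×1.2 + 0.2566×4.6 + 0.1457×11.5 + 0.1684×21.5 + 0.1175×21.3 = 9.3526 per 1,000.
Difference = 7.8787 − 9.3526 = -1.4739.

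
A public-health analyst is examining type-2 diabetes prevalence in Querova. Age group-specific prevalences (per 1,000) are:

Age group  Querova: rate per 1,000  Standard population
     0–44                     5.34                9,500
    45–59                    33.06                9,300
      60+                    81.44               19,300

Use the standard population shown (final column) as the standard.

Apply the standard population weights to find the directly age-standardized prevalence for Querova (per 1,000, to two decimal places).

50.66

Standard total = 38,100; weights = 0.2493, 0.2441, 0.5066.
Standardized rate: 0.2493×5.34 + 0.2441×33.06 + 0.5066×81.44 = 50.6556 per 1,000.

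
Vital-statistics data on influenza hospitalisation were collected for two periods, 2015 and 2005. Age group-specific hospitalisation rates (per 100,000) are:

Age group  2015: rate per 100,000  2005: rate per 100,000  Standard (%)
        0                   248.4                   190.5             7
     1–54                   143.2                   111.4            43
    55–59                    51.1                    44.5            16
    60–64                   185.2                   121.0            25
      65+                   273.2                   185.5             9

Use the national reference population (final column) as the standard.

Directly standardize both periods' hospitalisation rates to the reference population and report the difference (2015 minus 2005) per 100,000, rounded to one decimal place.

Standard weights: 0.07, 0.43, 0.16, 0.25, 0.09.
2015: 0.0700×248.4 + 0.4300×143.2 + 0.1600×51.1 + 0.2500×185.2 + 0.0900×273.2 = 158.0280 per 100,000.
2005: 0.0700×190.5 + 0.4300×111.4 + 0.1600×44.5 + 0.2500×121.0 + 0.0900×185.5 = 115.3020 per 100,000.
Difference = 158.0280 − 115.3020 = 42.7260.

42.7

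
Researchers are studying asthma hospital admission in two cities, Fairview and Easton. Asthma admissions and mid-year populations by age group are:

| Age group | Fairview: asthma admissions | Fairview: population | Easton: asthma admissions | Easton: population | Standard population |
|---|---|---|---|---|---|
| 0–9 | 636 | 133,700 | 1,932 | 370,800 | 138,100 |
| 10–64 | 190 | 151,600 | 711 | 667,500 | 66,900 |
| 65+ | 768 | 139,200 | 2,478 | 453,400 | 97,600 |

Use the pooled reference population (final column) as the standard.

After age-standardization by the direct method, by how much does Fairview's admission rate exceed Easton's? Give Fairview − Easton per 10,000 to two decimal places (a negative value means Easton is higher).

Age-specific rates per 10,000 for Fairview: 47.57, 12.53, 55.17.
For Easton: 52.10, 10.65, 54.65.
Standard total = 302,600; weights = 0.4564, 0.2211, 0.3225.
Fairview: 0.4564×47.57 + 0.2211×12.53 + 0.3225×55.17 = 42.2756 per 10,000.
Easton: 0.4564×52.10 + 0.2211×10.65 + 0.3225×54.65 = 43.7617 per 10,000.
Difference = 42.2756 − 43.7617 = -1.4862.

-1.49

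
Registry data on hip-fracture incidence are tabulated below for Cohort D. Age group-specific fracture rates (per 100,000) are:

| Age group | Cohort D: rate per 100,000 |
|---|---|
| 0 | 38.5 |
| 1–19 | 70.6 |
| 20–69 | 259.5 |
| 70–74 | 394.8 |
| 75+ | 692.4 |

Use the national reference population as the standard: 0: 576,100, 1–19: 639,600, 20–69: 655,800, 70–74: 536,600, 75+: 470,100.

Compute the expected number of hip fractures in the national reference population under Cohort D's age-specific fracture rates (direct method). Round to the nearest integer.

Expected hip fractures = Σ (standard pop × age-specific rate ÷ 100,000)
= 576,100×38.5/100,000 + 639,600×70.6/100,000 + 655,800×259.5/100,000 + 536,600×394.8/100,000 + 470,100×692.4/100,000
= 221.80 + 451.56 + 1701.80 + 2118.50 + 3254.97 = 7748.63.

7749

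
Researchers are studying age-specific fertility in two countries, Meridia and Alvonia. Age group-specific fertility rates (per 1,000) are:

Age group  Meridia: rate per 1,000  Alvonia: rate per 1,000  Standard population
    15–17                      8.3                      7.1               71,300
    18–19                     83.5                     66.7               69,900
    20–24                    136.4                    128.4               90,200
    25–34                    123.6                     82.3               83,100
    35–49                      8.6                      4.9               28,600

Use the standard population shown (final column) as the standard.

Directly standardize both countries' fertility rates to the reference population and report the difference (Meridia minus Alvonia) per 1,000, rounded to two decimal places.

Standard total = 343,100; weights = 0.2078, 0.2037, 0.2629, 0.2422, 0.0834.
Meridia: 0.2078×8.3 + 0.2037×83.5 + 0.2629×136.4 + 0.2422×123.6 + 0.0834×8.6 = 85.2487 per 1,000.
Alvonia: 0.2078×7.1 + 0.2037×66.7 + 0.2629×128.4 + 0.2422×82.3 + 0.0834×4.9 = 69.1621 per 1,000.
Difference = 85.2487 − 69.1621 = 16.0867.

16.09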